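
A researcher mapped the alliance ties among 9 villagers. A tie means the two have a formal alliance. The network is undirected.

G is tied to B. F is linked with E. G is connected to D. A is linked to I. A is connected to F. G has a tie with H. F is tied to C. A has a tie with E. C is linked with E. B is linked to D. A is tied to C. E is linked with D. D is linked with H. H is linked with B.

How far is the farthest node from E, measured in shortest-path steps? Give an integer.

2

Distances from E: A:1, B:2, C:1, D:1, F:1, G:2, H:2, I:2.
The largest is 2 (to I, B, H, and G), so the eccentricity of E is 2.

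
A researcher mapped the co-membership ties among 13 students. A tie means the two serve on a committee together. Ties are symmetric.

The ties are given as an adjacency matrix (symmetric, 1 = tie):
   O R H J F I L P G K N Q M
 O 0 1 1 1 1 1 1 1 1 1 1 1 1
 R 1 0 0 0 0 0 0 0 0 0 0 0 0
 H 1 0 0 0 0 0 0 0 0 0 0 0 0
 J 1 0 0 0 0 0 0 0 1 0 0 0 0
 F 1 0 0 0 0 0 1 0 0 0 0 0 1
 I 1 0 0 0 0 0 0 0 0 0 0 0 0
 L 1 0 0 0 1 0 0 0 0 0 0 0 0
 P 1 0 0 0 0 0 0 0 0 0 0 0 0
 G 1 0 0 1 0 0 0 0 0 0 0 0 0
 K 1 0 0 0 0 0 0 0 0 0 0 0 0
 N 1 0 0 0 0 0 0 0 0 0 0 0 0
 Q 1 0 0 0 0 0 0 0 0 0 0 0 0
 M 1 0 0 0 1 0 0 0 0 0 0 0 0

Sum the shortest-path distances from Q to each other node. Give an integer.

Distances from Q: F:2, G:2, H:2, I:2, J:2, K:2, L:2, M:2, N:2, O:1, P:2, R:2.
Sum = 2 + 2 + 2 + 2 + 2 + 2 + 2 + 2 + 2 + 1 + 2 + 2 = 23.

23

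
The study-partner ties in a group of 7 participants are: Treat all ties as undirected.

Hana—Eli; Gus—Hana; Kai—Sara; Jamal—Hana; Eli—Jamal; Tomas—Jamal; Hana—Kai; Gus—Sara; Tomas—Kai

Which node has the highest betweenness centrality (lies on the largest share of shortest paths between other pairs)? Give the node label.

Hana

Unnormalized betweenness of each node: Eli:0, Gus:4/3, Hana:19/3, Jamal:11/6, Kai:23/6, Sara:5/6, Tomas:5/6.
Hana has the largest value, 19/3, making it the main broker — the node through which the most shortest paths run.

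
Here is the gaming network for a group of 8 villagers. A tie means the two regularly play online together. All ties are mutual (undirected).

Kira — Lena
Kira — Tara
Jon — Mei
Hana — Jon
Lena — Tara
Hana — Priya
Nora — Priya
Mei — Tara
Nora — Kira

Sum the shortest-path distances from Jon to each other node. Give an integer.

15

Distances from Jon: Hana:1, Kira:3, Lena:3, Mei:1, Nora:3, Priya:2, Tara:2.
Sum = 1 + 3 + 3 + 1 + 3 + 2 + 2 = 15.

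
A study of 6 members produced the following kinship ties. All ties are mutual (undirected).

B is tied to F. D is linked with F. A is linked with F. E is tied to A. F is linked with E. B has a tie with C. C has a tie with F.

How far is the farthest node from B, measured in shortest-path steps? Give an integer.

Distances from B: A:2, C:1, D:2, E:2, F:1.
The largest is 2 (to E, D, and A), so the eccentricity of B is 2.

2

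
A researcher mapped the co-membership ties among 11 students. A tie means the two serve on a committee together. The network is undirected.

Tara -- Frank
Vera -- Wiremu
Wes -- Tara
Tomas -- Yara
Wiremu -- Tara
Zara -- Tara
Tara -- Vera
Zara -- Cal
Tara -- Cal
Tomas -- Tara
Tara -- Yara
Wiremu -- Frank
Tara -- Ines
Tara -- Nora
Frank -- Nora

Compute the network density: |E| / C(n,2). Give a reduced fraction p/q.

3/11

There are 15 edges and 11 nodes, so the maximum possible is C(11,2) = 55.
Density = 15/55 = 3/11.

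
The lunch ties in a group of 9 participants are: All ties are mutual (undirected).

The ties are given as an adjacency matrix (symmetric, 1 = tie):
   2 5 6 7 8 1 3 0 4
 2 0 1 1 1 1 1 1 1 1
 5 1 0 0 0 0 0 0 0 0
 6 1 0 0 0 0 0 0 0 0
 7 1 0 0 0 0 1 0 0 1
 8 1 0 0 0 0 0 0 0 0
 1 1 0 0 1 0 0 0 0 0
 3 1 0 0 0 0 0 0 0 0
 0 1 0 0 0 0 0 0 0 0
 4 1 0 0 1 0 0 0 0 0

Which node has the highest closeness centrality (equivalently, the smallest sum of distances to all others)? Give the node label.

Farness (sum of distances to all others) for each node — 0:15, 1:14, 2:8, 3:15, 4:14, 5:15, 6:15, 7:13, 8:15.
The smallest farness is 8, for 2, so 2 has the highest closeness.

2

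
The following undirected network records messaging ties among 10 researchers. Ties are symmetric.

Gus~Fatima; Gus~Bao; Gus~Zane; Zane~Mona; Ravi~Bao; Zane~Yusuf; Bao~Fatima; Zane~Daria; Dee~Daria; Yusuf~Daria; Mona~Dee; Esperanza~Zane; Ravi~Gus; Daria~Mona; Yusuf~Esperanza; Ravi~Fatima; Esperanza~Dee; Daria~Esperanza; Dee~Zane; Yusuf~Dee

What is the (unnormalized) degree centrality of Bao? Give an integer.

Bao is directly tied to Fatima, Gus, and Ravi. That is 3 neighbors, so the degree of Bao is 3.

3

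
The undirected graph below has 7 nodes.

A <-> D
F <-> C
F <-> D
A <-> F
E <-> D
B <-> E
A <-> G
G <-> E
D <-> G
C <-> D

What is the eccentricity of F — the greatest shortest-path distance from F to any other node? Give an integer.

Distances from F: A:1, B:3, C:1, D:1, E:2, G:2.
The largest is 3 (to B), so the eccentricity of F is 3.

3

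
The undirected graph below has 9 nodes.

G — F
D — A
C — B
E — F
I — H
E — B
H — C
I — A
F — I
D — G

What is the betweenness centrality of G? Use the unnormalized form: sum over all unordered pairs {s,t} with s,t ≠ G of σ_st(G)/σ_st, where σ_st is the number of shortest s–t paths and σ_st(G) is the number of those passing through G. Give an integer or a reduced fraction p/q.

3

Pairs whose geodesics pass through G — D–F: 1; D–E: 1; D–B: 1.
All other pairs contribute 0.
Summing the contributions gives betweenness(G) = 3.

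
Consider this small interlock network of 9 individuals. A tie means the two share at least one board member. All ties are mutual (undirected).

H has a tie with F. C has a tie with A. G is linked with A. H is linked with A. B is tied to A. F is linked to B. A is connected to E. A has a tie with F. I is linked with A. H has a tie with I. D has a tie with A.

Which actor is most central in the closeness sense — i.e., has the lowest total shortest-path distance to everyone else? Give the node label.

Farness (sum of distances to all others) for each node — A:8, B:14, C:15, D:15, E:15, F:13, G:15, H:13, I:14.
The smallest farness is 8, for A, so A has the highest closeness.

A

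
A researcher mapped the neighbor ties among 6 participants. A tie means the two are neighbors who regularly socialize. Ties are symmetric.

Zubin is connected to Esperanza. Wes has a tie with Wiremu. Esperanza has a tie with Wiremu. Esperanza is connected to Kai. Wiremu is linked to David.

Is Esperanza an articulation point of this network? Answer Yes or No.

Yes

Removing Esperanza leaves {Kai} with no path to {Zubin}, so the network splits into 3 components. Esperanza is a cut vertex.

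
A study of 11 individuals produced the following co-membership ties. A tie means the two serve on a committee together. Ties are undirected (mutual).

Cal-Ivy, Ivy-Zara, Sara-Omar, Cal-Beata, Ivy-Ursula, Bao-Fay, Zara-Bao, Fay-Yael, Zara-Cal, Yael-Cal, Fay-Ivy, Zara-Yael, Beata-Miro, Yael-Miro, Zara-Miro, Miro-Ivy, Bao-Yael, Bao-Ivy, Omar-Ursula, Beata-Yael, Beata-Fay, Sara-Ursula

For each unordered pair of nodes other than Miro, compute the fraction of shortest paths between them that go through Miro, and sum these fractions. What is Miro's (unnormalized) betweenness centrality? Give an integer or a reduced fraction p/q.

Pairs whose geodesics pass through Miro — Ursula–Yael: 1/5; Ursula–Beata: 1/3; Sara–Yael: 1/5; Sara–Beata: 1/3; Omar–Yael: 1/5; Omar–Beata: 1/3; Zara–Beata: 1/3; Yael–Ivy: 1/5; Beata–Ivy: 1/3.
All other pairs contribute 0.
Summing the contributions gives betweenness(Miro) = 37/15.

37/15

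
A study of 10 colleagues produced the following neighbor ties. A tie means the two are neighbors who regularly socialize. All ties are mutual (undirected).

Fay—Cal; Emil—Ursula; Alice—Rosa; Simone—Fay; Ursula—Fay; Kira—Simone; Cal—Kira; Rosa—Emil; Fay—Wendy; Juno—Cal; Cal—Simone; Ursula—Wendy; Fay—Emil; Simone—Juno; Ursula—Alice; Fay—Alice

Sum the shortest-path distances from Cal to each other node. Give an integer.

Distances from Cal: Alice:2, Emil:2, Fay:1, Juno:1, Kira:1, Rosa:3, Simone:1, Ursula:2, Wendy:2.
Sum = 2 + 2 + 1 + 1 + 1 + 3 + 1 + 2 + 2 = 15.

15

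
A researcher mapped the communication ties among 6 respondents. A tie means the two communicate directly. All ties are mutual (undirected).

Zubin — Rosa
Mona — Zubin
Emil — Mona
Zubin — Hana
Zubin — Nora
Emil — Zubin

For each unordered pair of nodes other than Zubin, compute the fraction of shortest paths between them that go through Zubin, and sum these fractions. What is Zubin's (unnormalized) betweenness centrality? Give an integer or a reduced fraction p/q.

9

Pairs whose geodesics pass through Zubin — Mona–Rosa: 1; Mona–Hana: 1; Mona–Nora: 1; Rosa–Emil: 1; Rosa–Hana: 1; Rosa–Nora: 1; Emil–Hana: 1; Emil–Nora: 1; Hana–Nora: 1.
All other pairs contribute 0.
Summing the contributions gives betweenness(Zubin) = 9.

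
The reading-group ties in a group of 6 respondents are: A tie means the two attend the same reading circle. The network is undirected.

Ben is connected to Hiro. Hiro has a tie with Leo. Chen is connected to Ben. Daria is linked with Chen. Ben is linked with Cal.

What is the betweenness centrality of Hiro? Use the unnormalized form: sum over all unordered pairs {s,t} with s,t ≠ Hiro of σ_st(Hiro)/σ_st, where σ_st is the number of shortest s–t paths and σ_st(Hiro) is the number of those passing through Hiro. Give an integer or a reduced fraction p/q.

4

Pairs whose geodesics pass through Hiro — Ben–Leo: 1; Leo–Chen: 1; Leo–Cal: 1; Leo–Daria: 1.
All other pairs contribute 0.
Summing the contributions gives betweenness(Hiro) = 4.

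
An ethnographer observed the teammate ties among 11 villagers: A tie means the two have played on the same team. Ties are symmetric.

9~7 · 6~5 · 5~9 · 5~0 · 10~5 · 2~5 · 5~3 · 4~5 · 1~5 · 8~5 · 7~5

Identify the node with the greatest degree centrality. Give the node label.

5

Degrees — 0:1, 1:1, 2:1, 3:1, 4:1, 5:10, 6:1, 7:2, 8:1, 9:2, 10:1.
The maximum is 10, attained only by 5.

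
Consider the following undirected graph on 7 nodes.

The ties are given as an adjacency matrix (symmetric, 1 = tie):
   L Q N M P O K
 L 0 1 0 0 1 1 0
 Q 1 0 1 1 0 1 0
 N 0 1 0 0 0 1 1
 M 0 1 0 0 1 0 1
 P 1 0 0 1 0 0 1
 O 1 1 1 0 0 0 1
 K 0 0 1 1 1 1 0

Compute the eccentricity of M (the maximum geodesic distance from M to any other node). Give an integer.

Distances from M: K:1, L:2, N:2, O:2, P:1, Q:1.
The largest is 2 (to L, N, and O), so the eccentricity of M is 2.

2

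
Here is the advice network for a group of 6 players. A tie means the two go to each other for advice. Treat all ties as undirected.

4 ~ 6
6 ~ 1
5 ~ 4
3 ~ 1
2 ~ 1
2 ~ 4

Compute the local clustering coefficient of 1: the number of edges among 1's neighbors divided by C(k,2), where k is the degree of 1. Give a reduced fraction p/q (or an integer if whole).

0

1's neighbors: 2, 3, and 6 (k = 3).
Possible neighbor pairs: C(3,2) = 3. Edges among them: none → e = 0.
Clustering(1) = 0/3 = 0.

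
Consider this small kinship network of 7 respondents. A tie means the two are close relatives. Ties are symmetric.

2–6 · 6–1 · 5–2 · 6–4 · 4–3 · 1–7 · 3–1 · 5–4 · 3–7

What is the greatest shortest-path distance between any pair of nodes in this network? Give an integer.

Eccentricity of each node (its greatest distance to any other): 1:3, 2:3, 3:3, 4:2, 5:3, 6:2, 7:3.
The maximum eccentricity is 3, realized for instance by the pair 3–2 via 3 – 4 – 6 – 2. So the diameter is 3.

3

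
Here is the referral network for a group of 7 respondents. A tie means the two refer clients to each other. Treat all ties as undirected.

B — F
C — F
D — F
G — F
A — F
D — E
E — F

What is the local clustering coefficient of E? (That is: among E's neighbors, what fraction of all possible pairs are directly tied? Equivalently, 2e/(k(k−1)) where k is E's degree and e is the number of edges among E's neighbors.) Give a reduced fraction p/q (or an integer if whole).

E's neighbors: D and F (k = 2).
Possible neighbor pairs: C(2,2) = 1. Edges among them: D–F → e = 1.
Clustering(E) = 1/1.

1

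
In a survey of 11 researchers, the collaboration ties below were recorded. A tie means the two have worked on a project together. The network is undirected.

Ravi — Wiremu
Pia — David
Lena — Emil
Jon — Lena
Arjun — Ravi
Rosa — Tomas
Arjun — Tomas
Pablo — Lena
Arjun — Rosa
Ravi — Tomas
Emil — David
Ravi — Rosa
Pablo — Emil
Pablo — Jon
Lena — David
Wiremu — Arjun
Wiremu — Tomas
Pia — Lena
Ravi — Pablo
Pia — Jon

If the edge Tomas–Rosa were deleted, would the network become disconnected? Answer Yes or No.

Even without that edge, Tomas still reaches Rosa via Tomas – Arjun – Rosa, so the network stays connected. Not a bridge.

No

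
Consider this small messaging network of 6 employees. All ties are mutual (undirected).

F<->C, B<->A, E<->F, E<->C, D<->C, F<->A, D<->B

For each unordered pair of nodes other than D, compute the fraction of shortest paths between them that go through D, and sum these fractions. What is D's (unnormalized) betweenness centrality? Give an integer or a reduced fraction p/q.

3/2

Pairs whose geodesics pass through D — C–B: 1; E–B: 1/2.
All other pairs contribute 0.
Summing the contributions gives betweenness(D) = 3/2.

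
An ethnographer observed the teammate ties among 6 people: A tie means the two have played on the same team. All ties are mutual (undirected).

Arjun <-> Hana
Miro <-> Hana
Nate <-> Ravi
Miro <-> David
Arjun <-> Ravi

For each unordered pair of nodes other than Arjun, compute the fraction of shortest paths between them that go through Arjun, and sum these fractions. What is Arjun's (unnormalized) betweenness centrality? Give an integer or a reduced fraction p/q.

6

Pairs whose geodesics pass through Arjun — Ravi–Hana: 1; Ravi–David: 1; Ravi–Miro: 1; Hana–Nate: 1; Nate–David: 1; Nate–Miro: 1.
All other pairs contribute 0.
Summing the contributions gives betweenness(Arjun) = 6.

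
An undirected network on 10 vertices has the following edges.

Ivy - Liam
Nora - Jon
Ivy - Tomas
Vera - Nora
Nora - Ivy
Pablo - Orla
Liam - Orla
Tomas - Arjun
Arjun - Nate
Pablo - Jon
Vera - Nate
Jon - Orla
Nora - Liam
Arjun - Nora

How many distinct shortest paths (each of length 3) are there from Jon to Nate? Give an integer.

The shortest distance is 3. The length-3 paths are: Jon–Nora–Vera–Nate; Jon–Nora–Arjun–Nate.
That gives 2 distinct shortest paths.

2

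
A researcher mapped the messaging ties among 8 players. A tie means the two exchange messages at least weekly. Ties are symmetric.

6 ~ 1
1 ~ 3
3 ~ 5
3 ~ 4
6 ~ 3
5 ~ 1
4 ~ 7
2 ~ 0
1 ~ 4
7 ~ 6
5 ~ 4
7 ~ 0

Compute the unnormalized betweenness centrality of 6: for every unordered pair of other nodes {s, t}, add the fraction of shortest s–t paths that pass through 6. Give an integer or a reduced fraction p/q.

Pairs whose geodesics pass through 6 — 7–1: 1/2; 7–3: 1/2; 1–0: 1/2; 1–2: 1/2; 3–0: 1/2; 3–2: 1/2.
All other pairs contribute 0.
Summing the contributions gives betweenness(6) = 3.

3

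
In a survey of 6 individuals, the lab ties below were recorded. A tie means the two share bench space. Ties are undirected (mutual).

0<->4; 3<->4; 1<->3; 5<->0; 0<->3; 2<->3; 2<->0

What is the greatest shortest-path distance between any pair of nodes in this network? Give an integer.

Eccentricity of each node (its greatest distance to any other): 0:2, 1:3, 2:2, 3:2, 4:2, 5:3.
The maximum eccentricity is 3, realized for instance by the pair 1–5 via 1 – 3 – 0 – 5. So the diameter is 3.

3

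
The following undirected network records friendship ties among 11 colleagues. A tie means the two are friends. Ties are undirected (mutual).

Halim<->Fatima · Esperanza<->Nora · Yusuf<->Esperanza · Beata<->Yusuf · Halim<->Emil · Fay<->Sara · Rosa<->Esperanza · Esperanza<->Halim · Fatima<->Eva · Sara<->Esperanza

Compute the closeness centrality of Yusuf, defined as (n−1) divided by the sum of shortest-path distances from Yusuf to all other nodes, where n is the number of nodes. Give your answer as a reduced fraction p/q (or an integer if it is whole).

10/23

Distances from Yusuf: Beata:1, Emil:3, Esperanza:1, Eva:4, Fatima:3, Fay:3, Halim:2, Nora:2, Rosa:2, Sara:2. Sum = 23.
n = 11, so closeness = 10/23.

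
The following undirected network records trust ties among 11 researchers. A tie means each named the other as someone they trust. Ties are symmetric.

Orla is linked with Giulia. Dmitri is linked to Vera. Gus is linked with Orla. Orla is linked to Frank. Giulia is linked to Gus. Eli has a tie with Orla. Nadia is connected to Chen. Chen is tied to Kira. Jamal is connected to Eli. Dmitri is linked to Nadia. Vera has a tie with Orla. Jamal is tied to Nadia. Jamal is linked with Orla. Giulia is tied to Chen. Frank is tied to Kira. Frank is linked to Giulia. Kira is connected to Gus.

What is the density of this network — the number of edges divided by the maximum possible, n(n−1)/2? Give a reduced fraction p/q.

There are 17 edges and 11 nodes, so the maximum possible is C(11,2) = 55.
Density = 17/55.

17/55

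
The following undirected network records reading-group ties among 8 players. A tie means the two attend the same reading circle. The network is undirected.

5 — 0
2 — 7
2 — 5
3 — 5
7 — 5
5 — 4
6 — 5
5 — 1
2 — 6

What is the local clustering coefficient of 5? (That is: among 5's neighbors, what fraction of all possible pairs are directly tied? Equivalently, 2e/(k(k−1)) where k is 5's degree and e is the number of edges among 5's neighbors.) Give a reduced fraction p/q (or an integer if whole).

5's neighbors: 0, 1, 2, 3, 4, 6, and 7 (k = 7).
Possible neighbor pairs: C(7,2) = 21. Edges among them: 2–6, 2–7 → e = 2.
Clustering(5) = 2/21.

2/21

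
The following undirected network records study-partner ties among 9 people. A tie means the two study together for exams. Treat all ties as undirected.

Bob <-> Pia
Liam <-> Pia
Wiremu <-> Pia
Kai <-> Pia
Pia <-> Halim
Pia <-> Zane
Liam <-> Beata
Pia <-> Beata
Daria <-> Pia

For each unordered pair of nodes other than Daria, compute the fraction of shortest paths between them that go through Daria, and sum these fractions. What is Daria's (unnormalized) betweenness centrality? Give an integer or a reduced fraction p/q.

No shortest path between any pair of other nodes passes through Daria.
Summing the contributions gives betweenness(Daria) = 0.

0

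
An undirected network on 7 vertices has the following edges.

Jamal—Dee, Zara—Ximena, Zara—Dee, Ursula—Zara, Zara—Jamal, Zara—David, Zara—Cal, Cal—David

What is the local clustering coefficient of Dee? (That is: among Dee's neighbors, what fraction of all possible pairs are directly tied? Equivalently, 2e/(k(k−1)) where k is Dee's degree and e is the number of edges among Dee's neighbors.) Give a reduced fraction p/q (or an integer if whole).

Dee's neighbors: Jamal and Zara (k = 2).
Possible neighbor pairs: C(2,2) = 1. Edges among them: Jamal–Zara → e = 1.
Clustering(Dee) = 1/1.

1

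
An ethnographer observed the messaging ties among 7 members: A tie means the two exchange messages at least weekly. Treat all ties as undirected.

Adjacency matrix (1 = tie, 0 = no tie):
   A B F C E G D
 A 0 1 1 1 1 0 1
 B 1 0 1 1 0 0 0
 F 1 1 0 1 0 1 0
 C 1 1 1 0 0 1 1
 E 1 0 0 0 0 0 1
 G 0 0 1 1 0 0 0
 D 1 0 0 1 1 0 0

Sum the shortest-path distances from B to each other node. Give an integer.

9

Distances from B: A:1, C:1, D:2, E:2, F:1, G:2.
Sum = 1 + 1 + 2 + 2 + 1 + 2 = 9.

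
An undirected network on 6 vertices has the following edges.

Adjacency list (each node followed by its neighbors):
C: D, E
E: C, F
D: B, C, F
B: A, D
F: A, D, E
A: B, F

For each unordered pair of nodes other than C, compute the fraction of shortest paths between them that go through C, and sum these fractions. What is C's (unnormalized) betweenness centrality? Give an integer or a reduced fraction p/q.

5/6

Pairs whose geodesics pass through C — E–B: 1/3; E–D: 1/2.
All other pairs contribute 0.
Summing the contributions gives betweenness(C) = 5/6.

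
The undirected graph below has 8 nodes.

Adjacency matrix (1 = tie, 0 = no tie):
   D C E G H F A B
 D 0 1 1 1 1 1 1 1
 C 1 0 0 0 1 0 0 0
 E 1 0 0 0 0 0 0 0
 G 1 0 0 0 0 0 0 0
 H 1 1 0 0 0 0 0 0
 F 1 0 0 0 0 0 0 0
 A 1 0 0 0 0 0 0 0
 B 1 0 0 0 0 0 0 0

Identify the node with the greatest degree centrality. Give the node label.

Degrees — A:1, B:1, C:2, D:7, E:1, F:1, G:1, H:2.
The maximum is 7, attained only by D.

D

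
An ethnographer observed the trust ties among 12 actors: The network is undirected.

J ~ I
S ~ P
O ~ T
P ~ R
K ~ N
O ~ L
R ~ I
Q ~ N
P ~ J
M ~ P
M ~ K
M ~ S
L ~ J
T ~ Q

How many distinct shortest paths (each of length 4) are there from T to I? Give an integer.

1

The shortest distance is 4, and the only length-4 path is T–O–L–J–I. So there is exactly 1 shortest path.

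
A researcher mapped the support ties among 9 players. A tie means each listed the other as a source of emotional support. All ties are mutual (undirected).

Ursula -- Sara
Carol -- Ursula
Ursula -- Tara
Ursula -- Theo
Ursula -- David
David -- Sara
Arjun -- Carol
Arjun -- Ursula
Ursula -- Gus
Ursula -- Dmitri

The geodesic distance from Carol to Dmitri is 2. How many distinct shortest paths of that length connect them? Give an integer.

1

The shortest distance is 2, and the only length-2 path is Carol–Ursula–Dmitri. So there is exactly 1 shortest path.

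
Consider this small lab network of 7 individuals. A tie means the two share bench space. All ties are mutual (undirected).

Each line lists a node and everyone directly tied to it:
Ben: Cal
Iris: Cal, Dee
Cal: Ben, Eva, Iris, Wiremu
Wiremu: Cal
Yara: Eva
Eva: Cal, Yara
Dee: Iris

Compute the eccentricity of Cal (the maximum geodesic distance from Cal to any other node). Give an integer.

2

Distances from Cal: Ben:1, Dee:2, Eva:1, Iris:1, Wiremu:1, Yara:2.
The largest is 2 (to Dee and Yara), so the eccentricity of Cal is 2.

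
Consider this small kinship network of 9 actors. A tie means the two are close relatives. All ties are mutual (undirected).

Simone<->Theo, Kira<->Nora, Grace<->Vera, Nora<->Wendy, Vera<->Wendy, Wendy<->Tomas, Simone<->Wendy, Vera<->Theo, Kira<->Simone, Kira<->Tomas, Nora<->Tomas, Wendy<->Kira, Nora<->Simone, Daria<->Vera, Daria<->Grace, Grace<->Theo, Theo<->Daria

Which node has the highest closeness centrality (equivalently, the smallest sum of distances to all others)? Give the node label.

Wendy

Farness (sum of distances to all others) for each node — Daria:16, Grace:16, Kira:14, Nora:14, Simone:12, Theo:13, Tomas:16, Vera:12, Wendy:11.
The smallest farness is 11, for Wendy, so Wendy has the highest closeness.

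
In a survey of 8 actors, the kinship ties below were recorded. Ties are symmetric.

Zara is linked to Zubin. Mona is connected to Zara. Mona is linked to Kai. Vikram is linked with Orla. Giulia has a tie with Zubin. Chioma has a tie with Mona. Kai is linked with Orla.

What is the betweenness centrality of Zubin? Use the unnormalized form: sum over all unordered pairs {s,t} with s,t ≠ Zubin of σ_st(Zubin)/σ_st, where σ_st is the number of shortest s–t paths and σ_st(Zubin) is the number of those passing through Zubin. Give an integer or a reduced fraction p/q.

6

Pairs whose geodesics pass through Zubin — Chioma–Giulia: 1; Kai–Giulia: 1; Vikram–Giulia: 1; Giulia–Zara: 1; Giulia–Mona: 1; Giulia–Orla: 1.
All other pairs contribute 0.
Summing the contributions gives betweenness(Zubin) = 6.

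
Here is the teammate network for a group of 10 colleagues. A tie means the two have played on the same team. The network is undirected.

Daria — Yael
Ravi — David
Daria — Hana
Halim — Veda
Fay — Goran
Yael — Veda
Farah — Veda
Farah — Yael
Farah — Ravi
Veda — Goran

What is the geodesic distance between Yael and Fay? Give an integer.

One shortest route is Yael – Veda – Goran – Fay, which uses 3 edges, and at distance 2 from Yael we only reach {Goran, Halim, Hana, Ravi}, which does not include Fay. So d(Yael,Fay) = 3.

3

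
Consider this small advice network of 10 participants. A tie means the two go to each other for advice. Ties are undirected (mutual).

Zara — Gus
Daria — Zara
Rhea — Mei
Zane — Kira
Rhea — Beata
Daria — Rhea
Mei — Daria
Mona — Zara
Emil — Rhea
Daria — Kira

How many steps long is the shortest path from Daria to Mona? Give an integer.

2

One shortest route is Daria – Zara – Mona, which uses 2 edges, and Daria and Mona are not directly tied, so nothing shorter exists. So d(Daria,Mona) = 2.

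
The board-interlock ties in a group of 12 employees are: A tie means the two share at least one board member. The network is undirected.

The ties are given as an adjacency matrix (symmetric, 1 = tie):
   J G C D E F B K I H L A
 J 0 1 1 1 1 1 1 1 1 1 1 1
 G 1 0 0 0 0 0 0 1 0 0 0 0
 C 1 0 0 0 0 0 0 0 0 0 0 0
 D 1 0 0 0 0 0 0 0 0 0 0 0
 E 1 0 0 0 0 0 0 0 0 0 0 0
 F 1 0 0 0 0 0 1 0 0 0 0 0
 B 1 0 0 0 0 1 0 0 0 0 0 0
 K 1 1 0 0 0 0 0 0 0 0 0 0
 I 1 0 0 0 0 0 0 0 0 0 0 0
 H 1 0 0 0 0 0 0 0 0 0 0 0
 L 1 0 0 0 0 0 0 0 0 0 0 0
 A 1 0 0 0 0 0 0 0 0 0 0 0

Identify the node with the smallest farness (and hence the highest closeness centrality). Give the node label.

Farness (sum of distances to all others) for each node — A:21, B:20, C:21, D:21, E:21, F:20, G:20, H:21, I:21, J:11, K:20, L:21.
The smallest farness is 11, for J, so J has the highest closeness.

J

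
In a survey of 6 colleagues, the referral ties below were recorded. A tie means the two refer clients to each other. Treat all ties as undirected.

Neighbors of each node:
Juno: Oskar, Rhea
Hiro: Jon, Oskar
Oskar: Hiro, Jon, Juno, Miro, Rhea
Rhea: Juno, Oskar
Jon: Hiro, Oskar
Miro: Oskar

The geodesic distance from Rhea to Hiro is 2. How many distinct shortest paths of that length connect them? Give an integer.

The shortest distance is 2, and the only length-2 path is Rhea–Oskar–Hiro. So there is exactly 1 shortest path.

1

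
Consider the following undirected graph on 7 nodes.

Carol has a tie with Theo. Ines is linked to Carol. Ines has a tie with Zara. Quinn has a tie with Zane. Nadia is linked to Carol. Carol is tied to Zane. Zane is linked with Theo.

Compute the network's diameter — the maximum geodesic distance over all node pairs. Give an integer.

4

Eccentricity of each node (its greatest distance to any other): Carol:2, Ines:3, Nadia:3, Quinn:4, Theo:3, Zane:3, Zara:4.
The maximum eccentricity is 4, realized for instance by the pair Zara–Quinn via Zara – Ines – Carol – Zane – Quinn. So the diameter is 4.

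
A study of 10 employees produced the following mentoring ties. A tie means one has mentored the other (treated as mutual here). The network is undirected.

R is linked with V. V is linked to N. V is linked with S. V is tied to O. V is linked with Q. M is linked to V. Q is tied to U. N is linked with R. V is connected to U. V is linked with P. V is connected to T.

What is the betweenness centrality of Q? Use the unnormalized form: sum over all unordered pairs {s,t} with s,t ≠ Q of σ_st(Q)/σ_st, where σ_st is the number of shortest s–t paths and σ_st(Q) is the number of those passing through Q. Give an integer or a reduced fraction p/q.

0

No shortest path between any pair of other nodes passes through Q.
Summing the contributions gives betweenness(Q) = 0.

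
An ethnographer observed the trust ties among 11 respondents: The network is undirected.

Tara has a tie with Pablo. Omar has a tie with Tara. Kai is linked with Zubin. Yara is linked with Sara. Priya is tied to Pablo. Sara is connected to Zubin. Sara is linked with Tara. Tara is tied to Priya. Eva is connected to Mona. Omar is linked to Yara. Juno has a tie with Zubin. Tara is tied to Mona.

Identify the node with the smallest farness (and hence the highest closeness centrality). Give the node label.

Farness (sum of distances to all others) for each node — Eva:33, Juno:32, Kai:32, Mona:24, Omar:24, Pablo:25, Priya:25, Sara:18, Tara:17, Yara:25, Zubin:23.
The smallest farness is 17, for Tara, so Tara has the highest closeness.

Tara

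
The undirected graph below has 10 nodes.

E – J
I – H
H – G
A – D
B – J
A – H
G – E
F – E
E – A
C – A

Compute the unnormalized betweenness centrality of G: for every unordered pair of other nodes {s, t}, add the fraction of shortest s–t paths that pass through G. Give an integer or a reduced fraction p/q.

4

Pairs whose geodesics pass through G — E–I: 1/2; E–H: 1/2; B–I: 1/2; B–H: 1/2; I–F: 1/2; I–J: 1/2; F–H: 1/2; H–J: 1/2.
All other pairs contribute 0.
Summing the contributions gives betweenness(G) = 4.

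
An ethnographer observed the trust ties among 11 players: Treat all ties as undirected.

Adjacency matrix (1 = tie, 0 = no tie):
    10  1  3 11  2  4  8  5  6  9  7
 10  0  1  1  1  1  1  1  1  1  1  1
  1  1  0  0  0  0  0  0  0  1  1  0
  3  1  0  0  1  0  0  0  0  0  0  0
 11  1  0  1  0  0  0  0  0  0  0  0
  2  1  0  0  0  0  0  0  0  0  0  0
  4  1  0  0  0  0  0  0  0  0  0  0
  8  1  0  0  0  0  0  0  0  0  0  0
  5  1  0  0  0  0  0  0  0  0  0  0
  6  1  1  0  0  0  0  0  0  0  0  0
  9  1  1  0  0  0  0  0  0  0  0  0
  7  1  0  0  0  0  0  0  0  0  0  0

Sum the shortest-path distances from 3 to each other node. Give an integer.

18

Distances from 3: 1:2, 2:2, 4:2, 5:2, 6:2, 7:2, 8:2, 9:2, 10:1, 11:1.
Sum = 2 + 2 + 2 + 2 + 2 + 2 + 2 + 2 + 1 + 1 = 18.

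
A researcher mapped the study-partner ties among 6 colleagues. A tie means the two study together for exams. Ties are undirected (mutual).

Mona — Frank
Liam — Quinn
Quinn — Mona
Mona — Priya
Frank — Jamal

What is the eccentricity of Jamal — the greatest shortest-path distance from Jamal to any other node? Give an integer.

Distances from Jamal: Frank:1, Liam:4, Mona:2, Priya:3, Quinn:3.
The largest is 4 (to Liam), so the eccentricity of Jamal is 4.

4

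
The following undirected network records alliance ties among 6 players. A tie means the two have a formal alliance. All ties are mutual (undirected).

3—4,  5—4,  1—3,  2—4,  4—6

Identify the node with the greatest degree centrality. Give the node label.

4

Degrees — 1:1, 2:1, 3:2, 4:4, 5:1, 6:1.
The maximum is 4, attained only by 4.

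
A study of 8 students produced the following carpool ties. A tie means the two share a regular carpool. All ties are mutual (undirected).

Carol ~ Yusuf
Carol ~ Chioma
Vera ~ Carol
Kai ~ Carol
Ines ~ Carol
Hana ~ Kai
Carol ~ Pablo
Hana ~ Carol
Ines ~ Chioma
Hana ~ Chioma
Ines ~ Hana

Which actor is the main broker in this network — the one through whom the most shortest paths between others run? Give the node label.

Carol

Unnormalized betweenness of each node: Carol:16, Chioma:0, Hana:1, Ines:0, Kai:0, Pablo:0, Vera:0, Yusuf:0.
Carol has the largest value, 16, making it the main broker — the node through which the most shortest paths run.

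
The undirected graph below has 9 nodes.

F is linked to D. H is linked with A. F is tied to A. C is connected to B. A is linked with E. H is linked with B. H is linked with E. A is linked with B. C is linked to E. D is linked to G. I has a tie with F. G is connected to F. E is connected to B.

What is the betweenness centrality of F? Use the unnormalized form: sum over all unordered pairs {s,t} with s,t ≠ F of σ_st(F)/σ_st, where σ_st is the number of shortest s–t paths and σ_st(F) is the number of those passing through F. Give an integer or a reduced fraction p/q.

Pairs whose geodesics pass through F — G–I: 1; G–E: 1; G–A: 1; G–C: 2/2; G–H: 1; G–B: 1; D–I: 1; D–E: 1; D–A: 1; D–C: 2/2; D–H: 1; D–B: 1; I–E: 1; I–A: 1 … (+3 more pairs).
All other pairs contribute 0.
Summing the contributions gives betweenness(F) = 17.

17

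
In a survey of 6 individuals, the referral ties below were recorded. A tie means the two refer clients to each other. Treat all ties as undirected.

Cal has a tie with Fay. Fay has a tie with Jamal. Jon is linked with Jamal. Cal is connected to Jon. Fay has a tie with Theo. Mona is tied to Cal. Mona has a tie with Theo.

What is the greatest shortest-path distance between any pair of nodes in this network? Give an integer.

Eccentricity of each node (its greatest distance to any other): Cal:2, Fay:2, Jamal:3, Jon:3, Mona:3, Theo:3.
The maximum eccentricity is 3, realized for instance by the pair Jon–Theo via Jon – Jamal – Fay – Theo. So the diameter is 3.

3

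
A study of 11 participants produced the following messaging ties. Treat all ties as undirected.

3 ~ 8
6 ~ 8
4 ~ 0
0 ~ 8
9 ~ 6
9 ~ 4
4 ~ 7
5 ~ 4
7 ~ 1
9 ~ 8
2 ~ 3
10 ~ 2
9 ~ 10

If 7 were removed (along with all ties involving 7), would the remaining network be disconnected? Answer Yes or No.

Removing 7 leaves {0, 2, 3, 4, 5, 6, 8, 9, and 10} with no path to {1}, so the network splits into 2 components. 7 is a cut vertex.

Yes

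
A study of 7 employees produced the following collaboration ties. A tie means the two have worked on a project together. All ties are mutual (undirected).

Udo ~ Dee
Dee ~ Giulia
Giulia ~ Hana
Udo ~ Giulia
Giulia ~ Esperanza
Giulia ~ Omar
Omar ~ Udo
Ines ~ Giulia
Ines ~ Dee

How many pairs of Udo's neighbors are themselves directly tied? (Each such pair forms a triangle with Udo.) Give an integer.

2

Udo's neighbors: Dee, Giulia, and Omar.
Neighbor pairs that are themselves tied: Udo–Dee–Giulia; Udo–Giulia–Omar. Each forms one triangle with Udo, for 2 in total.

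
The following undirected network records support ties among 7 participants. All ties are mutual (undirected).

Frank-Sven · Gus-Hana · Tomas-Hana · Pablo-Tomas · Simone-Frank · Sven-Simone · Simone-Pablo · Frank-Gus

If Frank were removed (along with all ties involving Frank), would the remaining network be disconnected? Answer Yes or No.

No

Even without Frank, every remaining node can still reach every other (the residual graph is connected), so Frank is not a cut vertex.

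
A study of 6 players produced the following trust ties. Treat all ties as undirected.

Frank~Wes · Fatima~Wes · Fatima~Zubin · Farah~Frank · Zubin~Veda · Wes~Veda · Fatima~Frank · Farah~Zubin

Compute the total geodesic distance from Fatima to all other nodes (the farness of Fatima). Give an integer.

7

Distances from Fatima: Farah:2, Frank:1, Veda:2, Wes:1, Zubin:1.
Sum = 2 + 1 + 2 + 1 + 1 = 7.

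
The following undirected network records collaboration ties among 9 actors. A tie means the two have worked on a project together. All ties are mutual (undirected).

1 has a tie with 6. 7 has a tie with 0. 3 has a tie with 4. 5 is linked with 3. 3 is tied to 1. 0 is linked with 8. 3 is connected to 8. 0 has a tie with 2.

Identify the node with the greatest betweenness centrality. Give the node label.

3

Unnormalized betweenness of each node: 0:13, 1:7, 2:0, 3:21, 4:0, 5:0, 6:0, 7:0, 8:15.
3 has the largest value, 21, making it the main broker — the node through which the most shortest paths run.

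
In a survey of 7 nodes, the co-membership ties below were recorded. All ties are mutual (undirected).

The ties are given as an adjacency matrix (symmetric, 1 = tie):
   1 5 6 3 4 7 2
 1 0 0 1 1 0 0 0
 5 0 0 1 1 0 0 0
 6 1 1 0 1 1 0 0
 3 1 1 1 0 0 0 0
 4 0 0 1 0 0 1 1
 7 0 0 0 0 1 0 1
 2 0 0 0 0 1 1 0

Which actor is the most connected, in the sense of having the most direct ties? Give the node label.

6

Degrees — 1:2, 2:2, 3:3, 4:3, 5:2, 6:4, 7:2.
The maximum is 4, attained only by 6.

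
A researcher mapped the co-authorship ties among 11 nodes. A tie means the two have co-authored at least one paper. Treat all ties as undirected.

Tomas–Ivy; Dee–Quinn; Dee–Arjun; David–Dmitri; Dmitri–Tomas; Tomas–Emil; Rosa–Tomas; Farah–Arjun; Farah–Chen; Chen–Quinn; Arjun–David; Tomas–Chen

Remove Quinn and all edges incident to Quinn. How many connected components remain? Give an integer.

1

Quinn's neighbors (Chen and Dee) remain reachable from one another through other ties, so the rest of the network stays in one piece.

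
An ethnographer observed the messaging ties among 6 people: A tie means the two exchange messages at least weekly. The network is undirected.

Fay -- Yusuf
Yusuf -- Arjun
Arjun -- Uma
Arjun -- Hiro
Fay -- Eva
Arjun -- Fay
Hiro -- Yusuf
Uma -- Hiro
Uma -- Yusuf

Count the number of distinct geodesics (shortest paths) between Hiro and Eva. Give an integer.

2

The shortest distance is 3. The length-3 paths are: Hiro–Yusuf–Fay–Eva; Hiro–Arjun–Fay–Eva.
That gives 2 distinct shortest paths.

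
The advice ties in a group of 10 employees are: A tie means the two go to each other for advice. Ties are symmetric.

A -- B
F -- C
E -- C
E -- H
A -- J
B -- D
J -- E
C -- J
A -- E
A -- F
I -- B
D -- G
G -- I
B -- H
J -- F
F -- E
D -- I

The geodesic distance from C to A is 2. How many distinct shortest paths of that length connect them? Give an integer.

3

The shortest distance is 2. The length-2 paths are: C–F–A; C–E–A; C–J–A.
That gives 3 distinct shortest paths.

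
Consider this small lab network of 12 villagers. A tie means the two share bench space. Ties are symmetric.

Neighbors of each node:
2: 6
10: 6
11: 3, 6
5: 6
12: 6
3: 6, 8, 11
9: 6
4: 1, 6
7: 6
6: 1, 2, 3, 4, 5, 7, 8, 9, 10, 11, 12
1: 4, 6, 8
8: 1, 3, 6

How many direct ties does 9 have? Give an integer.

1

9 is directly tied to 6. That is 1 neighbor, so the degree of 9 is 1.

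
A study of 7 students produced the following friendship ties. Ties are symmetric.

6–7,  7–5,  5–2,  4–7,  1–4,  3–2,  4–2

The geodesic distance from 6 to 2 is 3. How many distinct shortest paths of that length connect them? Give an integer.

The shortest distance is 3. The length-3 paths are: 6–7–4–2; 6–7–5–2.
That gives 2 distinct shortest paths.

2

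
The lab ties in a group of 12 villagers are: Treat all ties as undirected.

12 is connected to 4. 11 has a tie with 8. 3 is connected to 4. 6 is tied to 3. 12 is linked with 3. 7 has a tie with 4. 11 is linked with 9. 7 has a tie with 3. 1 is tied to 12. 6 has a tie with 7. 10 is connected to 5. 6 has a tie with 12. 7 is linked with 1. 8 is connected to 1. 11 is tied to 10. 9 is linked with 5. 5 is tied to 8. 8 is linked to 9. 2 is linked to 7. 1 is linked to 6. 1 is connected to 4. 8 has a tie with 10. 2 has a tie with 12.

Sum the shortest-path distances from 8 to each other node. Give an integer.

Distances from 8: 1:1, 2:3, 3:3, 4:2, 5:1, 6:2, 7:2, 9:1, 10:1, 11:1, 12:2.
Sum = 1 + 3 + 3 + 2 + 1 + 2 + 2 + 1 + 1 + 1 + 2 = 19.

19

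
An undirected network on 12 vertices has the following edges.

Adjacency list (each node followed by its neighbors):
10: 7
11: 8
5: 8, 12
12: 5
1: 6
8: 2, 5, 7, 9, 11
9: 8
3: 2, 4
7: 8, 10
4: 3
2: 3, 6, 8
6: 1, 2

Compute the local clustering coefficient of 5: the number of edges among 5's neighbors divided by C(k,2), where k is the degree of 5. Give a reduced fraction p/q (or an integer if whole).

0

5's neighbors: 8 and 12 (k = 2).
Possible neighbor pairs: C(2,2) = 1. Edges among them: none → e = 0.
Clustering(5) = 0/1.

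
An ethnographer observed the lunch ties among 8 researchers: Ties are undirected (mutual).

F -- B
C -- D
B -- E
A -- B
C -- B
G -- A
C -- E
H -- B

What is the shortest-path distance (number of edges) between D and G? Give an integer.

4

One shortest route is D – C – B – A – G, which uses 4 edges, and at distance 3 from D we only reach {A, F, H}, which does not include G. So d(D,G) = 4.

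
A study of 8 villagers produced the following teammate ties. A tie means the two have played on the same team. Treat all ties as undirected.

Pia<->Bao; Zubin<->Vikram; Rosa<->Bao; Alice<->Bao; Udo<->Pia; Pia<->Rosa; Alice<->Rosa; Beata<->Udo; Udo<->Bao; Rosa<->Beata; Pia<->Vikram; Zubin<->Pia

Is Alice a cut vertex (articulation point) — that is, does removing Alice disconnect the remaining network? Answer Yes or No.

Even without Alice, every remaining node can still reach every other (the residual graph is connected), so Alice is not a cut vertex.

No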